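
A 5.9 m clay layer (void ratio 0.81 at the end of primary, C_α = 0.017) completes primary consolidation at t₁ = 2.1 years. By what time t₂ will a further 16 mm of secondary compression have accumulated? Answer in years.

S_s = C_α·H/(1+e_p)·log₁₀(t₂/t₁) ⇒ log₁₀(t₂/t₁) = S_s·(1+e_p)/(C_α·H).
log₁₀(t₂/t₁) = 0.016 × (1+0.81) / (0.017×5.9) = 0.2887
t₂ = t₁ × 10^0.2887 = 2.1 × 1.944 = 4.083 years

t₂ ≈ 4.08 years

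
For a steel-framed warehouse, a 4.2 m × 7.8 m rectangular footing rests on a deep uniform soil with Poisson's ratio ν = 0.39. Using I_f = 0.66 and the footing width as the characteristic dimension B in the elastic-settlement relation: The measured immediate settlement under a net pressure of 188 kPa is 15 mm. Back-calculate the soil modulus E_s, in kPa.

S_e = q·B·(1−ν²)/E_s · I_f  ⇒  E_s = q·B·(1−ν²)·I_f / S_e.
E_s = 188 × 4.2 × 0.8479 × 0.66 / 0.015 = 29460 kPa

E_s ≈ 29500 kPa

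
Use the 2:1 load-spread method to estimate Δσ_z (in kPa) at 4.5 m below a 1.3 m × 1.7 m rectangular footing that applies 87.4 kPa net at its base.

By the 2:1 method the load spreads at 1 horizontal : 2 vertical, so at depth z the loaded area has grown by z in each plan dimension:
Δσ = qBL/((B+z)(L+z)) = 87.4×1.3×1.7/((1.3+4.5)(1.7+4.5)) = 5.3714 kPa

Δσ_z ≈ 5.37 kPa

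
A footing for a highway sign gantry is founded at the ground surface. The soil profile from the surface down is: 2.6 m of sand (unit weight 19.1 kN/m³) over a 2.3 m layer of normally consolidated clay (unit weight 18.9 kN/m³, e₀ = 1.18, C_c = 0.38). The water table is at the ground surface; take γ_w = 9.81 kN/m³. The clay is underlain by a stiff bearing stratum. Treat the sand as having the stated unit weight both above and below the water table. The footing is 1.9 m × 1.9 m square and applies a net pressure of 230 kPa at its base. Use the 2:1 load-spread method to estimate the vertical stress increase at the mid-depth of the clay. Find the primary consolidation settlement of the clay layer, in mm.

S_c ≈ 97.6 mm

Mid-depth of clay below the ground surface: z = 2.6 + 2.3/2 = 3.75 m.
Total vertical stress at mid-clay: σ_v = 19.1×2.6 + 18.9×1.15 = 71.395 kPa.
Pore pressure: u = 9.81×(3.75 − 0) = 36.788 kPa.
Initial effective stress: σ'_0 = σ_v − u = 71.395 − 36.788 = 34.607 kPa.
Stress increase at mid-clay by the 2:1 spreading method:
Δσ = qBL/((B+z)(L+z)) = 230×1.9×1.9/((1.9+3.75)(1.9+3.75)) = 26.01 kPa
Final effective stress: σ'_f = σ'_0 + Δσ = 34.607 + 26.01 = 60.617 kPa.
Normally consolidated clay, so the full stress increment lies on the virgin compression line:
S_c = C_c·H/(1+e₀)·log₁₀(σ'_f/σ'_0) = 0.38×2.3/(1+1.18)×log₁₀(60.617/34.607)
    = 0.40092 × 0.24343 = 0.0976 m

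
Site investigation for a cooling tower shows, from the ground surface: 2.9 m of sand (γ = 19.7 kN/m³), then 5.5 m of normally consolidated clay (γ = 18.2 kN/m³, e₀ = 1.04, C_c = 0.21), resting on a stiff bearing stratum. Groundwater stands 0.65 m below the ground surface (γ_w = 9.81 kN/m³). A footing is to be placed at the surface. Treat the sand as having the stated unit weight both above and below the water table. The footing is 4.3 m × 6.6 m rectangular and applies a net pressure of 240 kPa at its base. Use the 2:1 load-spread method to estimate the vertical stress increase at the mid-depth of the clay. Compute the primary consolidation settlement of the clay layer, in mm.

S_c ≈ 166 mm

Mid-depth of clay below the ground surface: z = 2.9 + 5.5/2 = 5.65 m.
Total vertical stress at mid-clay: σ_v = 19.7×2.9 + 18.2×2.75 = 107.18 kPa.
Pore pressure: u = 9.81×(5.65 − 0.65) = 49.05 kPa.
Initial effective stress: σ'_0 = σ_v − u = 107.18 − 49.05 = 58.13 kPa.
Stress increase at mid-clay by the 2:1 spreading method:
Δσ = qBL/((B+z)(L+z)) = 240×4.3×6.6/((4.3+5.65)(6.6+5.65)) = 55.881 kPa
Final effective stress: σ'_f = σ'_0 + Δσ = 58.13 + 55.881 = 114.01 kPa.
Normally consolidated clay, so the full stress increment lies on the virgin compression line:
S_c = C_c·H/(1+e₀)·log₁₀(σ'_f/σ'_0) = 0.21×5.5/(1+1.04)×log₁₀(114.01/58.13)
    = 0.56618 × 0.29254 = 0.1656 m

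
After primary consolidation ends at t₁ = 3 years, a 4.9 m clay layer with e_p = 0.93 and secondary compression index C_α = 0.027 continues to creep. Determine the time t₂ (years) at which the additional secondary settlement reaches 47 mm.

t₂ ≈ 14.5 years

S_s = C_α·H/(1+e_p)·log₁₀(t₂/t₁) ⇒ log₁₀(t₂/t₁) = S_s·(1+e_p)/(C_α·H).
log₁₀(t₂/t₁) = 0.047 × (1+0.93) / (0.027×4.9) = 0.6856
t₂ = t₁ × 10^0.6856 = 3 × 4.849 = 14.55 years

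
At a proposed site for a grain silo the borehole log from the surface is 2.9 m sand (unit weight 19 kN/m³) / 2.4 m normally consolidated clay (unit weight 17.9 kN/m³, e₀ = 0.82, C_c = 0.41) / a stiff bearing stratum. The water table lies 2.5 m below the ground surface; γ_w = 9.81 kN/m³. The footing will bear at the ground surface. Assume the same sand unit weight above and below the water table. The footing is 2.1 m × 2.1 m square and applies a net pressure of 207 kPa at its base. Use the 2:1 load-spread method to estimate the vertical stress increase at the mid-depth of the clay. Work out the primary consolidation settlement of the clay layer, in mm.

Mid-depth of clay below the ground surface: z = 2.9 + 2.4/2 = 4.1 m.
Total vertical stress at mid-clay: σ_v = 19×2.9 + 17.9×1.2 = 76.58 kPa.
Pore pressure: u = 9.81×(4.1 − 2.5) = 15.696 kPa.
Initial effective stress: σ'_0 = σ_v − u = 76.58 − 15.696 = 60.884 kPa.
Stress increase at mid-clay by the 2:1 spreading method:
Δσ = qBL/((B+z)(L+z)) = 207×2.1×2.1/((2.1+4.1)(2.1+4.1)) = 23.748 kPa
Final effective stress: σ'_f = σ'_0 + Δσ = 60.884 + 23.748 = 84.632 kPa.
Normally consolidated clay, so the full stress increment lies on the virgin compression line:
S_c = C_c·H/(1+e₀)·log₁₀(σ'_f/σ'_0) = 0.41×2.4/(1+0.82)×log₁₀(84.632/60.884)
    = 0.54066 × 0.14303 = 0.07733 m

S_c ≈ 77.3 mm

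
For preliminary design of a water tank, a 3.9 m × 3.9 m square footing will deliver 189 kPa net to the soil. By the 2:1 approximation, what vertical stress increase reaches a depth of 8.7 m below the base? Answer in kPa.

By the 2:1 method the load spreads at 1 horizontal : 2 vertical, so at depth z the loaded area has grown by z in each plan dimension:
Δσ = qBL/((B+z)(L+z)) = 189×3.9×3.9/((3.9+8.7)(3.9+8.7)) = 18.107 kPa

Δσ_z ≈ 18.1 kPa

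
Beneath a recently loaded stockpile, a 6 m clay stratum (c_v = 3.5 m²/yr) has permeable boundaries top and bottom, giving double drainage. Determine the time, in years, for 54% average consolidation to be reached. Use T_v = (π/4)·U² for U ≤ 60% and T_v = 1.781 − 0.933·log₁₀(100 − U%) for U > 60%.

t ≈ 0.589 years

Drainage path length: H_d = H/2 = 3 m (double drainage).
U ≤ 60%: T_v = (π/4)·U² = (π/4)×0.54² = 0.22902.
t = T_v·H_d²/c_v = 0.22902×3²/3.5 = 0.5889 years.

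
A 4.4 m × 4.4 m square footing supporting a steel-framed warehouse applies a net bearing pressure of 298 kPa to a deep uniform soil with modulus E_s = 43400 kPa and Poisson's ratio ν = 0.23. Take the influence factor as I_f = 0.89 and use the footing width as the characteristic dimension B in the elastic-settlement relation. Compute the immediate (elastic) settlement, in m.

S_e ≈ 0.0255 m

Immediate (elastic) settlement: S_e = q·B·(1−ν²)/E_s · I_f.
S_e = 298 × 4.4 × (1 − 0.23²) / 43400 × 0.89
    = 298 × 4.4 × 0.9471 / 43400 × 0.89
    = 0.02547 m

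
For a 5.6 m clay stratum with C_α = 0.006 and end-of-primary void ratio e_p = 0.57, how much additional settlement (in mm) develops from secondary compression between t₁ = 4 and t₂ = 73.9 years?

Secondary compression: S_s = C_α·H/(1+e_p)·log₁₀(t₂/t₁)
S_s = 0.006×5.6/(1+0.57)×log₁₀(73.9/4)
    = 0.0214 × 1.267 = 0.02711 m

S_s ≈ 27.1 mm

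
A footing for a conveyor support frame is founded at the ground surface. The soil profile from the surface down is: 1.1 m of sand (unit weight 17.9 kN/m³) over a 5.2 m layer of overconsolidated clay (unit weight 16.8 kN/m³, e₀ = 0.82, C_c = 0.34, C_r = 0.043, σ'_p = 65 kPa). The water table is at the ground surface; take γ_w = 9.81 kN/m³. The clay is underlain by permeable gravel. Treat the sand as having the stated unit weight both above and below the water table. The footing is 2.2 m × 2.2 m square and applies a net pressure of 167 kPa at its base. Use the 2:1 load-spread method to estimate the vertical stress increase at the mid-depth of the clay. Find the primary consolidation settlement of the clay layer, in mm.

S_c ≈ 33 mm

Mid-depth of clay below the ground surface: z = 1.1 + 5.2/2 = 3.7 m.
Total vertical stress at mid-clay: σ_v = 17.9×1.1 + 16.8×2.6 = 63.37 kPa.
Pore pressure: u = 9.81×(3.7 − 0) = 36.297 kPa.
Initial effective stress: σ'_0 = σ_v − u = 63.37 − 36.297 = 27.073 kPa.
Stress increase at mid-clay by the 2:1 spreading method:
Δσ = qBL/((B+z)(L+z)) = 167×2.2×2.2/((2.2+3.7)(2.2+3.7)) = 23.22 kPa
Final effective stress: σ'_f = 27.073 + 23.22 = 50.293 kPa.
σ'_f = 50.293 ≤ σ'_p = 65 kPa, so the clay remains overconsolidated and only the recompression index applies:
S_c = C_r·H/(1+e₀)·log₁₀(σ'_f/σ'_0) = 0.043×5.2/1.82×log₁₀(50.293/27.073)
    = 0.12286 × 0.26897 = 0.03304 m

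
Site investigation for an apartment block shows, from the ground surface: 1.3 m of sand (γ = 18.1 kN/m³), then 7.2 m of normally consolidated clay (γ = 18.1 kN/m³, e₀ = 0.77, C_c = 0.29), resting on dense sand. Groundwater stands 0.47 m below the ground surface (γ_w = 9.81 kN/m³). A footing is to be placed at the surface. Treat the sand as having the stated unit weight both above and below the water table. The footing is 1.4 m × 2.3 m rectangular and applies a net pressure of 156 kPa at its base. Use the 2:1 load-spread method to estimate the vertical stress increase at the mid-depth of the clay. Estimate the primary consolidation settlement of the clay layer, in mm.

S_c ≈ 112 mm

Mid-depth of clay below the ground surface: z = 1.3 + 7.2/2 = 4.9 m.
Total vertical stress at mid-clay: σ_v = 18.1×1.3 + 18.1×3.6 = 88.69 kPa.
Pore pressure: u = 9.81×(4.9 − 0.47) = 43.458 kPa.
Initial effective stress: σ'_0 = σ_v − u = 88.69 − 43.458 = 45.232 kPa.
Stress increase at mid-clay by the 2:1 spreading method:
Δσ = qBL/((B+z)(L+z)) = 156×1.4×2.3/((1.4+4.9)(2.3+4.9)) = 11.074 kPa
Final effective stress: σ'_f = σ'_0 + Δσ = 45.232 + 11.074 = 56.306 kPa.
Normally consolidated clay, so the full stress increment lies on the virgin compression line:
S_c = C_c·H/(1+e₀)·log₁₀(σ'_f/σ'_0) = 0.29×7.2/(1+0.77)×log₁₀(56.306/45.232)
    = 1.1797 × 0.095109 = 0.1122 m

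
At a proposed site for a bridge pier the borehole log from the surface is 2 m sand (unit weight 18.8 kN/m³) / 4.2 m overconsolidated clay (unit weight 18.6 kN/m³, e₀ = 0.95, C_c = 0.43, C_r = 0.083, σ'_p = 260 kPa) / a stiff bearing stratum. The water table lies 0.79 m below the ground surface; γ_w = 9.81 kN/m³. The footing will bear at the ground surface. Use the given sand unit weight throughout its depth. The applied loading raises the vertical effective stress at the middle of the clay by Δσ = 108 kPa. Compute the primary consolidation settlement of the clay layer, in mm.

S_c ≈ 96 mm

Mid-depth of clay below the ground surface: z = 2 + 4.2/2 = 4.1 m.
Total vertical stress at mid-clay: σ_v = 18.8×2 + 18.6×2.1 = 76.66 kPa.
Pore pressure: u = 9.81×(4.1 − 0.79) = 32.471 kPa.
Initial effective stress: σ'_0 = σ_v − u = 76.66 − 32.471 = 44.189 kPa.
Final effective stress: σ'_f = 44.189 + 108 = 152.19 kPa.
σ'_f = 152.19 ≤ σ'_p = 260 kPa, so the clay remains overconsolidated and only the recompression index applies:
S_c = C_r·H/(1+e₀)·log₁₀(σ'_f/σ'_0) = 0.083×4.2/1.95×log₁₀(152.19/44.189)
    = 0.17877 × 0.53707 = 0.09601 m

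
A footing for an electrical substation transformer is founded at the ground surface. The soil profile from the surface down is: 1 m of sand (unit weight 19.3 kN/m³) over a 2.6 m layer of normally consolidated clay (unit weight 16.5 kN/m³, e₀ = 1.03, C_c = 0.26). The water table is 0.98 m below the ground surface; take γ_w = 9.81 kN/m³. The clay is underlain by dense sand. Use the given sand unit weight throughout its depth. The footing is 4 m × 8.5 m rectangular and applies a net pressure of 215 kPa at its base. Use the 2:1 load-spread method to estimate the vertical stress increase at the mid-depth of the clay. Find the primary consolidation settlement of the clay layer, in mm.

S_c ≈ 229 mm

Mid-depth of clay below the ground surface: z = 1 + 2.6/2 = 2.3 m.
Total vertical stress at mid-clay: σ_v = 19.3×1 + 16.5×1.3 = 40.75 kPa.
Pore pressure: u = 9.81×(2.3 − 0.98) = 12.949 kPa.
Initial effective stress: σ'_0 = σ_v − u = 40.75 − 12.949 = 27.801 kPa.
Stress increase at mid-clay by the 2:1 spreading method:
Δσ = qBL/((B+z)(L+z)) = 215×4×8.5/((4+2.3)(8.5+2.3)) = 107.44 kPa
Final effective stress: σ'_f = σ'_0 + Δσ = 27.801 + 107.44 = 135.24 kPa.
Normally consolidated clay, so the full stress increment lies on the virgin compression line:
S_c = C_c·H/(1+e₀)·log₁₀(σ'_f/σ'_0) = 0.26×2.6/(1+1.03)×log₁₀(135.24/27.801)
    = 0.333 × 0.68704 = 0.2288 m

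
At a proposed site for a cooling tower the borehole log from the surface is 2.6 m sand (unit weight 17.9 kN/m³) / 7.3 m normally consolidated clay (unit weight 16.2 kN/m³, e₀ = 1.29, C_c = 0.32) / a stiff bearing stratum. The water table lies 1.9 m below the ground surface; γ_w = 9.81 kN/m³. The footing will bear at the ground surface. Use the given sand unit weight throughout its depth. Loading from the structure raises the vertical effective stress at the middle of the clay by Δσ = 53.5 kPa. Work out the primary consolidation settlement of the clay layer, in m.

Mid-depth of clay below the ground surface: z = 2.6 + 7.3/2 = 6.25 m.
Total vertical stress at mid-clay: σ_v = 17.9×2.6 + 16.2×3.65 = 105.67 kPa.
Pore pressure: u = 9.81×(6.25 − 1.9) = 42.673 kPa.
Initial effective stress: σ'_0 = σ_v − u = 105.67 − 42.673 = 62.997 kPa.
Final effective stress: σ'_f = σ'_0 + Δσ = 62.997 + 53.5 = 116.5 kPa.
Normally consolidated clay, so the full stress increment lies on the virgin compression line:
S_c = C_c·H/(1+e₀)·log₁₀(σ'_f/σ'_0) = 0.32×7.3/(1+1.29)×log₁₀(116.5/62.997)
    = 1.0201 × 0.26701 = 0.2724 m

S_c ≈ 0.272 m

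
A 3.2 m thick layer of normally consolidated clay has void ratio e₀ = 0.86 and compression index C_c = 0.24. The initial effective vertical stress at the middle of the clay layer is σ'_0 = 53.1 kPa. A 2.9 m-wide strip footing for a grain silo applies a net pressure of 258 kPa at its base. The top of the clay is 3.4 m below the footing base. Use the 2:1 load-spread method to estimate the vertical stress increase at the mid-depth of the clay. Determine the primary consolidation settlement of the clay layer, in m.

Mid-depth of clay below the footing base: z = 3.4 + 3.2/2 = 5 m.
Stress increase at mid-clay by the 2:1 spreading method:
Δσ = qB/(B+z) = 258×2.9/(2.9+5) = 94.709 kPa
Final effective stress: σ'_f = σ'_0 + Δσ = 53.1 + 94.709 = 147.81 kPa.
Normally consolidated clay, so the full stress increment lies on the virgin compression line:
S_c = C_c·H/(1+e₀)·log₁₀(σ'_f/σ'_0) = 0.24×3.2/(1+0.86)×log₁₀(147.81/53.1)
    = 0.4129 × 0.44461 = 0.1836 m

S_c ≈ 0.184 m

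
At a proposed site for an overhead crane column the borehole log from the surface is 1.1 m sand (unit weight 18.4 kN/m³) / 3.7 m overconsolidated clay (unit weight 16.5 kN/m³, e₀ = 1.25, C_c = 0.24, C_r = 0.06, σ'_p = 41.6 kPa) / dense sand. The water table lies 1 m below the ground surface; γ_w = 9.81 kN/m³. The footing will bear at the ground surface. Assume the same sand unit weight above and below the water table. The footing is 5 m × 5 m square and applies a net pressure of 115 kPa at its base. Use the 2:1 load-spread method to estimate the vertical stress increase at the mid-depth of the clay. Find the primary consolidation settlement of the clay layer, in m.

S_c ≈ 0.118 m

Mid-depth of clay below the ground surface: z = 1.1 + 3.7/2 = 2.95 m.
Total vertical stress at mid-clay: σ_v = 18.4×1.1 + 16.5×1.85 = 50.765 kPa.
Pore pressure: u = 9.81×(2.95 − 1) = 19.13 kPa.
Initial effective stress: σ'_0 = σ_v − u = 50.765 − 19.13 = 31.635 kPa.
Stress increase at mid-clay by the 2:1 spreading method:
Δσ = qBL/((B+z)(L+z)) = 115×5×5/((5+2.95)(5+2.95)) = 45.489 kPa
Final effective stress: σ'_f = 31.635 + 45.489 = 77.124 kPa.
σ'_f = 77.124 > σ'_p = 41.6 kPa, so the stress path crosses the preconsolidation pressure — recompression up to σ'_p, then virgin compression beyond:
S_c = H/(1+e₀)·[C_r·log₁₀(σ'_p/σ'_0) + C_c·log₁₀(σ'_f/σ'_p)]
    = 3.7/2.25 × [0.06×log₁₀(41.6/31.635) + 0.24×log₁₀(77.124/41.6)]
    = 1.6444 × [0.0071355 + 0.064343] = 0.1175 m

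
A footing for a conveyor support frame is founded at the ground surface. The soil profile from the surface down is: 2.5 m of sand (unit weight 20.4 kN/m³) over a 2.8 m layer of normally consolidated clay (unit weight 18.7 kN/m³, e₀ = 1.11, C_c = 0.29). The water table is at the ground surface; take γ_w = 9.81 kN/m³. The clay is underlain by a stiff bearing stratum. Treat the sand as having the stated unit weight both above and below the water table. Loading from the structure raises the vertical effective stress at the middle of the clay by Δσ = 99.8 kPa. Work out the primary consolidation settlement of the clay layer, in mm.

Mid-depth of clay below the ground surface: z = 2.5 + 2.8/2 = 3.9 m.
Total vertical stress at mid-clay: σ_v = 20.4×2.5 + 18.7×1.4 = 77.18 kPa.
Pore pressure: u = 9.81×(3.9 − 0) = 38.259 kPa.
Initial effective stress: σ'_0 = σ_v − u = 77.18 − 38.259 = 38.921 kPa.
Final effective stress: σ'_f = σ'_0 + Δσ = 38.921 + 99.8 = 138.72 kPa.
Normally consolidated clay, so the full stress increment lies on the virgin compression line:
S_c = C_c·H/(1+e₀)·log₁₀(σ'_f/σ'_0) = 0.29×2.8/(1+1.11)×log₁₀(138.72/38.921)
    = 0.38483 × 0.55196 = 0.2124 m

S_c ≈ 212 mm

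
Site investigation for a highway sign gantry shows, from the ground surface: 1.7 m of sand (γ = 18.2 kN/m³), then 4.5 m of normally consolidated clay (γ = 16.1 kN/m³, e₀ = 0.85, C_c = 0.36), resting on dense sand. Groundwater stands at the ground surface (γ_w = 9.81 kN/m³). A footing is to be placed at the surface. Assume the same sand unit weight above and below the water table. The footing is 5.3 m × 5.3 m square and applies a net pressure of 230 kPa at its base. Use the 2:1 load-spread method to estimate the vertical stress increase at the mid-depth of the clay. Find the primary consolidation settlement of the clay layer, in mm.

S_c ≈ 493 mm

Mid-depth of clay below the ground surface: z = 1.7 + 4.5/2 = 3.95 m.
Total vertical stress at mid-clay: σ_v = 18.2×1.7 + 16.1×2.25 = 67.165 kPa.
Pore pressure: u = 9.81×(3.95 − 0) = 38.75 kPa.
Initial effective stress: σ'_0 = σ_v − u = 67.165 − 38.75 = 28.415 kPa.
Stress increase at mid-clay by the 2:1 spreading method:
Δσ = qBL/((B+z)(L+z)) = 230×5.3×5.3/((5.3+3.95)(5.3+3.95)) = 75.509 kPa
Final effective stress: σ'_f = σ'_0 + Δσ = 28.415 + 75.509 = 103.92 kPa.
Normally consolidated clay, so the full stress increment lies on the virgin compression line:
S_c = C_c·H/(1+e₀)·log₁₀(σ'_f/σ'_0) = 0.36×4.5/(1+0.85)×log₁₀(103.92/28.415)
    = 0.87568 × 0.56315 = 0.4931 m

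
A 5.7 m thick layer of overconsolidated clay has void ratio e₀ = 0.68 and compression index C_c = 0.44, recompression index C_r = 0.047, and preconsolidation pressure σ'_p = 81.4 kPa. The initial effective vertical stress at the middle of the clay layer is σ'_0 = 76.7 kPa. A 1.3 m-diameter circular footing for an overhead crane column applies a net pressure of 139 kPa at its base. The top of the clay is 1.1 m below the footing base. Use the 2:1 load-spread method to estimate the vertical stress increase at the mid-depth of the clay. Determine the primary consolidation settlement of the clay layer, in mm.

Mid-depth of clay below the footing base: z = 1.1 + 5.7/2 = 3.95 m.
Stress increase at mid-clay by the 2:1 spreading method:
Δσ ≈ qD²/(D+z)² = 139×1.3²/(1.3+3.95)² = 8.5228 kPa
Final effective stress: σ'_f = 76.7 + 8.5228 = 85.223 kPa.
σ'_f = 85.223 > σ'_p = 81.4 kPa, so the stress path crosses the preconsolidation pressure — recompression up to σ'_p, then virgin compression beyond:
S_c = H/(1+e₀)·[C_r·log₁₀(σ'_p/σ'_0) + C_c·log₁₀(σ'_f/σ'_p)]
    = 5.7/1.68 × [0.047×log₁₀(81.4/76.7) + 0.44×log₁₀(85.223/81.4)]
    = 3.3929 × [0.001214 + 0.0087703] = 0.03388 m

S_c ≈ 33.9 mm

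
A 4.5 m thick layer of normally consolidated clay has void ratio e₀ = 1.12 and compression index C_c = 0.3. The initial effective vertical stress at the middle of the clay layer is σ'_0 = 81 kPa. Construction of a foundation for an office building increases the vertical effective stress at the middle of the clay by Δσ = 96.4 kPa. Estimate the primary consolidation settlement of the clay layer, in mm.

S_c ≈ 217 mm

Final effective stress: σ'_f = σ'_0 + Δσ = 81 + 96.4 = 177.4 kPa.
Normally consolidated clay, so the full stress increment lies on the virgin compression line:
S_c = C_c·H/(1+e₀)·log₁₀(σ'_f/σ'_0) = 0.3×4.5/(1+1.12)×log₁₀(177.4/81)
    = 0.63679 × 0.34047 = 0.2168 m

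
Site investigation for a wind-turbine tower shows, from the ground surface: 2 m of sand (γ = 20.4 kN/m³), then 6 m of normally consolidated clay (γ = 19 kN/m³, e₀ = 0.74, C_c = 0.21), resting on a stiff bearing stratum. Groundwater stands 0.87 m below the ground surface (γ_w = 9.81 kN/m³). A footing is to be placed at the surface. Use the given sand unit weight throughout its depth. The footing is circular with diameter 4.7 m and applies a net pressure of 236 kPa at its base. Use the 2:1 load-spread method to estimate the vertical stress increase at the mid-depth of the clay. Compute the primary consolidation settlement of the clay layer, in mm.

S_c ≈ 213 mm

Mid-depth of clay below the ground surface: z = 2 + 6/2 = 5 m.
Total vertical stress at mid-clay: σ_v = 20.4×2 + 19×3 = 97.8 kPa.
Pore pressure: u = 9.81×(5 − 0.87) = 40.515 kPa.
Initial effective stress: σ'_0 = σ_v − u = 97.8 − 40.515 = 57.285 kPa.
Stress increase at mid-clay by the 2:1 spreading method:
Δσ ≈ qD²/(D+z)² = 236×4.7²/(4.7+5)² = 55.407 kPa
Final effective stress: σ'_f = σ'_0 + Δσ = 57.285 + 55.407 = 112.69 kPa.
Normally consolidated clay, so the full stress increment lies on the virgin compression line:
S_c = C_c·H/(1+e₀)·log₁₀(σ'_f/σ'_0) = 0.21×6/(1+0.74)×log₁₀(112.69/57.285)
    = 0.72414 × 0.29384 = 0.2128 m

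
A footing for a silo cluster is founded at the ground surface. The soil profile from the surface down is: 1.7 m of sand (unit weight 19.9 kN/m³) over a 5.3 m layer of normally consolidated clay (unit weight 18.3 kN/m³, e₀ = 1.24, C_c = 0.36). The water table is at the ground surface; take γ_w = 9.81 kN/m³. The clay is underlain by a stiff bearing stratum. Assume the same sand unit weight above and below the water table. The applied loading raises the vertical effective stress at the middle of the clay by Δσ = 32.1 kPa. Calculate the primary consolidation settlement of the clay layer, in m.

S_c ≈ 0.219 m

Mid-depth of clay below the ground surface: z = 1.7 + 5.3/2 = 4.35 m.
Total vertical stress at mid-clay: σ_v = 19.9×1.7 + 18.3×2.65 = 82.325 kPa.
Pore pressure: u = 9.81×(4.35 − 0) = 42.673 kPa.
Initial effective stress: σ'_0 = σ_v − u = 82.325 − 42.673 = 39.652 kPa.
Final effective stress: σ'_f = σ'_0 + Δσ = 39.652 + 32.1 = 71.752 kPa.
Normally consolidated clay, so the full stress increment lies on the virgin compression line:
S_c = C_c·H/(1+e₀)·log₁₀(σ'_f/σ'_0) = 0.36×5.3/(1+1.24)×log₁₀(71.752/39.652)
    = 0.85179 × 0.25757 = 0.2194 m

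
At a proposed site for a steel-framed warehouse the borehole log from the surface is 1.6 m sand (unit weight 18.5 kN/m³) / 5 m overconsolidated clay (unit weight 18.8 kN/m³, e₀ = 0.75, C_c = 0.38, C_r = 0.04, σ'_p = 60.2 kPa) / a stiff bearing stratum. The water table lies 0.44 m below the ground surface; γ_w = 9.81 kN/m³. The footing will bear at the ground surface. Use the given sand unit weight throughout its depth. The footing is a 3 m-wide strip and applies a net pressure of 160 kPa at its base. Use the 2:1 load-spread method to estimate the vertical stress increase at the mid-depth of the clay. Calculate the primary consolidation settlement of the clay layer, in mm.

Mid-depth of clay below the ground surface: z = 1.6 + 5/2 = 4.1 m.
Total vertical stress at mid-clay: σ_v = 18.5×1.6 + 18.8×2.5 = 76.6 kPa.
Pore pressure: u = 9.81×(4.1 − 0.44) = 35.905 kPa.
Initial effective stress: σ'_0 = σ_v − u = 76.6 − 35.905 = 40.695 kPa.
Stress increase at mid-clay by the 2:1 spreading method:
Δσ = qB/(B+z) = 160×3/(3+4.1) = 67.606 kPa
Final effective stress: σ'_f = 40.695 + 67.606 = 108.3 kPa.
σ'_f = 108.3 > σ'_p = 60.2 kPa, so the stress path crosses the preconsolidation pressure — recompression up to σ'_p, then virgin compression beyond:
S_c = H/(1+e₀)·[C_r·log₁₀(σ'_p/σ'_0) + C_c·log₁₀(σ'_f/σ'_p)]
    = 5/1.75 × [0.04×log₁₀(60.2/40.695) + 0.38×log₁₀(108.3/60.2)]
    = 2.8571 × [0.0068022 + 0.096912] = 0.2963 m

S_c ≈ 296 mm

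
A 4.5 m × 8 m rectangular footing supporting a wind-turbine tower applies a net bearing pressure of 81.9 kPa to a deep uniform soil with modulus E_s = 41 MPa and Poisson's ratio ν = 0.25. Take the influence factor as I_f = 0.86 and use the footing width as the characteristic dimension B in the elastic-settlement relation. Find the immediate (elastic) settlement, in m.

Immediate (elastic) settlement: S_e = q·B·(1−ν²)/E_s · I_f.
E_s = 41 MPa = 41000 kPa.
S_e = 81.9 × 4.5 × (1 − 0.25²) / 41000 × 0.86
    = 81.9 × 4.5 × 0.9375 / 41000 × 0.86
    = 0.007247 m

S_e ≈ 0.00725 m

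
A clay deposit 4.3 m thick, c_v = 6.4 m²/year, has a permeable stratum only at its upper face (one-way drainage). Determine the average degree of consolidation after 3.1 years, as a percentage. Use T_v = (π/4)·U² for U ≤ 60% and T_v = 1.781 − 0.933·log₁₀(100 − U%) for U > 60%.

Drainage path length: H_d = H = 4.3 m (single drainage).
T_v = c_v·t/H_d² = 6.4×3.1/4.3² = 1.073.
T_v = 1.073 corresponds to the U > 60% branch:
U = 1 − 10^((1.781 − T_v)/0.933)/100 = 0.9426

U ≈ 94.3 %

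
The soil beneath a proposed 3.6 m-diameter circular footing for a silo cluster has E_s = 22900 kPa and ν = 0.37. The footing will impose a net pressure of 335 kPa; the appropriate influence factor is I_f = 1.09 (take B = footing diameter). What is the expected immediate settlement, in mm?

Immediate (elastic) settlement: S_e = q·B·(1−ν²)/E_s · I_f.
S_e = 335 × 3.6 × (1 − 0.37²) / 22900 × 1.09
    = 335 × 3.6 × 0.8631 / 22900 × 1.09
    = 0.04954 m = 49.54 mm

S_e ≈ 49.5 mm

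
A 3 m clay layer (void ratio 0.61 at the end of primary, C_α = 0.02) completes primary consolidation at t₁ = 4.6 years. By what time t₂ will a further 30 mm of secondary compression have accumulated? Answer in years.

t₂ ≈ 29.4 years

S_s = C_α·H/(1+e_p)·log₁₀(t₂/t₁) ⇒ log₁₀(t₂/t₁) = S_s·(1+e_p)/(C_α·H).
log₁₀(t₂/t₁) = 0.03 × (1+0.61) / (0.02×3) = 0.805
t₂ = t₁ × 10^0.805 = 4.6 × 6.383 = 29.36 years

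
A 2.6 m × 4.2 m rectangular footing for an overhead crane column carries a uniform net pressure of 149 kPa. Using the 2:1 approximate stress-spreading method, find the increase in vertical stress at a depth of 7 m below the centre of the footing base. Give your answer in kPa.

By the 2:1 method the load spreads at 1 horizontal : 2 vertical, so at depth z the loaded area has grown by z in each plan dimension:
Δσ = qBL/((B+z)(L+z)) = 149×2.6×4.2/((2.6+7)(4.2+7)) = 15.133 kPa

Δσ_z ≈ 15.1 kPa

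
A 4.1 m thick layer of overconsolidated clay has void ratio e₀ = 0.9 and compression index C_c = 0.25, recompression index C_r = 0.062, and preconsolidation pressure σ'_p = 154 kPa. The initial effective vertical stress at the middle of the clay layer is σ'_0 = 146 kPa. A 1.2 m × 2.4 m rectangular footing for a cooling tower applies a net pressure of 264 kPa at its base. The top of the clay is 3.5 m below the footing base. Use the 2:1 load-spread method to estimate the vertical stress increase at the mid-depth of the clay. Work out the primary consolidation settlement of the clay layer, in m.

Mid-depth of clay below the footing base: z = 3.5 + 4.1/2 = 5.55 m.
Stress increase at mid-clay by the 2:1 spreading method:
Δσ = qBL/((B+z)(L+z)) = 264×1.2×2.4/((1.2+5.55)(2.4+5.55)) = 14.169 kPa
Final effective stress: σ'_f = 146 + 14.169 = 160.17 kPa.
σ'_f = 160.17 > σ'_p = 154 kPa, so the stress path crosses the preconsolidation pressure — recompression up to σ'_p, then virgin compression beyond:
S_c = H/(1+e₀)·[C_r·log₁₀(σ'_p/σ'_0) + C_c·log₁₀(σ'_f/σ'_p)]
    = 4.1/1.9 × [0.062×log₁₀(154/146) + 0.25×log₁₀(160.17/154)]
    = 2.1579 × [0.0014364 + 0.0042651] = 0.0123 m

S_c ≈ 0.0123 m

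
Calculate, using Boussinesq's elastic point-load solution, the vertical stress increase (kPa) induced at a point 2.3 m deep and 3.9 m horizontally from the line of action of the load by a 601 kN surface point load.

Δσ_z ≈ 1.83 kPa

Boussinesq vertical stress below a point load on an elastic half-space:
Δσ_z = 3P/(2πz²) · [1 + (r/z)²]^(−5/2)
r/z = 3.9/2.3 = 1.6957; [1+(r/z)²]^(−5/2) = 0.033826.
Δσ_z = 3×601/(2π×2.3²) × 0.033826 = 54.245 × 0.033826 = 1.835 kPa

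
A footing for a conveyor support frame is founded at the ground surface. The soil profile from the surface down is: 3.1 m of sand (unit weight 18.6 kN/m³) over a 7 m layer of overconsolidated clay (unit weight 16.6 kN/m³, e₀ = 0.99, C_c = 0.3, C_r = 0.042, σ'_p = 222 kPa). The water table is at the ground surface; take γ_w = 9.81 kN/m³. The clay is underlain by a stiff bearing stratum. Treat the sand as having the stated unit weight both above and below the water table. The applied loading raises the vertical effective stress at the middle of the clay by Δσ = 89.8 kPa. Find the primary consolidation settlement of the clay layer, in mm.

S_c ≈ 65.1 mm

Mid-depth of clay below the ground surface: z = 3.1 + 7/2 = 6.6 m.
Total vertical stress at mid-clay: σ_v = 18.6×3.1 + 16.6×3.5 = 115.76 kPa.
Pore pressure: u = 9.81×(6.6 − 0) = 64.746 kPa.
Initial effective stress: σ'_0 = σ_v − u = 115.76 − 64.746 = 51.014 kPa.
Final effective stress: σ'_f = 51.014 + 89.8 = 140.81 kPa.
σ'_f = 140.81 ≤ σ'_p = 222 kPa, so the clay remains overconsolidated and only the recompression index applies:
S_c = C_r·H/(1+e₀)·log₁₀(σ'_f/σ'_0) = 0.042×7/1.99×log₁₀(140.81/51.014)
    = 0.14774 × 0.44094 = 0.06514 m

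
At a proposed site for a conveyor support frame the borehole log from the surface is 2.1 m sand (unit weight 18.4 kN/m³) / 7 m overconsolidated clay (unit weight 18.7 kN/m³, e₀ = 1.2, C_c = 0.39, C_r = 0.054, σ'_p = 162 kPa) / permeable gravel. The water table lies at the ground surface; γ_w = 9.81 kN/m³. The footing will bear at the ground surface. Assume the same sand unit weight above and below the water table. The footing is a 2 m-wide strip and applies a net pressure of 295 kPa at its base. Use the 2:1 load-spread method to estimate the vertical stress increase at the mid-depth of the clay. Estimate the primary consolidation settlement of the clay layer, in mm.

S_c ≈ 70.7 mm

Mid-depth of clay below the ground surface: z = 2.1 + 7/2 = 5.6 m.
Total vertical stress at mid-clay: σ_v = 18.4×2.1 + 18.7×3.5 = 104.09 kPa.
Pore pressure: u = 9.81×(5.6 − 0) = 54.936 kPa.
Initial effective stress: σ'_0 = σ_v − u = 104.09 − 54.936 = 49.154 kPa.
Stress increase at mid-clay by the 2:1 spreading method:
Δσ = qB/(B+z) = 295×2/(2+5.6) = 77.632 kPa
Final effective stress: σ'_f = 49.154 + 77.632 = 126.79 kPa.
σ'_f = 126.79 ≤ σ'_p = 162 kPa, so the clay remains overconsolidated and only the recompression index applies:
S_c = C_r·H/(1+e₀)·log₁₀(σ'_f/σ'_0) = 0.054×7/2.2×log₁₀(126.79/49.154)
    = 0.17182 × 0.41153 = 0.07071 m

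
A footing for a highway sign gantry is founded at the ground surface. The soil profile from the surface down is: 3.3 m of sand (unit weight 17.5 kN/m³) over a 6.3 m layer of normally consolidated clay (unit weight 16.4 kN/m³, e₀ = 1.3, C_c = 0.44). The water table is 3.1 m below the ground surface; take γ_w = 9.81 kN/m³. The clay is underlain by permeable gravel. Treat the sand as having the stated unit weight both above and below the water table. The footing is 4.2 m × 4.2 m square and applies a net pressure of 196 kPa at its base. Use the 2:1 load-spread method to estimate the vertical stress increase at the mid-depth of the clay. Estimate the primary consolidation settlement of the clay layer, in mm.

S_c ≈ 175 mm

Mid-depth of clay below the ground surface: z = 3.3 + 6.3/2 = 6.45 m.
Total vertical stress at mid-clay: σ_v = 17.5×3.3 + 16.4×3.15 = 109.41 kPa.
Pore pressure: u = 9.81×(6.45 − 3.1) = 32.864 kPa.
Initial effective stress: σ'_0 = σ_v − u = 109.41 − 32.864 = 76.546 kPa.
Stress increase at mid-clay by the 2:1 spreading method:
Δσ = qBL/((B+z)(L+z)) = 196×4.2×4.2/((4.2+6.45)(4.2+6.45)) = 30.483 kPa
Final effective stress: σ'_f = σ'_0 + Δσ = 76.546 + 30.483 = 107.03 kPa.
Normally consolidated clay, so the full stress increment lies on the virgin compression line:
S_c = C_c·H/(1+e₀)·log₁₀(σ'_f/σ'_0) = 0.44×6.3/(1+1.3)×log₁₀(107.03/76.546)
    = 1.2052 × 0.14558 = 0.1755 m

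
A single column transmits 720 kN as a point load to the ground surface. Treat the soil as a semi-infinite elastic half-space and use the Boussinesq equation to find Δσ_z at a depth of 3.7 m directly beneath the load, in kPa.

Boussinesq vertical stress below a point load on an elastic half-space:
Δσ_z = 3P/(2πz²) · [1 + (r/z)²]^(−5/2)
r/z = 0/3.7 = 0; [1+(r/z)²]^(−5/2) = 1.
Δσ_z = 3×720/(2π×3.7²) × 1 = 25.111 × 1 = 25.11 kPa

Δσ_z ≈ 25.1 kPa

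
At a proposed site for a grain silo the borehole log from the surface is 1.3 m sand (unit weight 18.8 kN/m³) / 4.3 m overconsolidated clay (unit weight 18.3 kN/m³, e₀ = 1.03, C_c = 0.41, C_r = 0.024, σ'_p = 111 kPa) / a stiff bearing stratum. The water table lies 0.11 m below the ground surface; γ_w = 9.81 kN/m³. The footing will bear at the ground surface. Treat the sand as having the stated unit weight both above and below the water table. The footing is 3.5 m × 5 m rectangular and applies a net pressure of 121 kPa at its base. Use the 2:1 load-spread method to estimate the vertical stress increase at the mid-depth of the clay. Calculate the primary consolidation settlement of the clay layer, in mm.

S_c ≈ 17 mm

Mid-depth of clay below the ground surface: z = 1.3 + 4.3/2 = 3.45 m.
Total vertical stress at mid-clay: σ_v = 18.8×1.3 + 18.3×2.15 = 63.785 kPa.
Pore pressure: u = 9.81×(3.45 − 0.11) = 32.765 kPa.
Initial effective stress: σ'_0 = σ_v − u = 63.785 − 32.765 = 31.02 kPa.
Stress increase at mid-clay by the 2:1 spreading method:
Δσ = qBL/((B+z)(L+z)) = 121×3.5×5/((3.5+3.45)(5+3.45)) = 36.056 kPa
Final effective stress: σ'_f = 31.02 + 36.056 = 67.076 kPa.
σ'_f = 67.076 ≤ σ'_p = 111 kPa, so the clay remains overconsolidated and only the recompression index applies:
S_c = C_r·H/(1+e₀)·log₁₀(σ'_f/σ'_0) = 0.024×4.3/2.03×log₁₀(67.076/31.02)
    = 0.050837 × 0.33493 = 0.01703 m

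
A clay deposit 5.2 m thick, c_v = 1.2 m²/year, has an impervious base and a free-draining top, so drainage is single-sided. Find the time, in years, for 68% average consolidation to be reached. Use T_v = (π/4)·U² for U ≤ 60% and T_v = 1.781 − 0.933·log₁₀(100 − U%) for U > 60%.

Drainage path length: H_d = H = 5.2 m (single drainage).
U > 60%: T_v = 1.781 − 0.933·log₁₀(100 − 68) = 0.3767.
t = T_v·H_d²/c_v = 0.3767×5.2²/1.2 = 8.488 years.

t ≈ 8.49 years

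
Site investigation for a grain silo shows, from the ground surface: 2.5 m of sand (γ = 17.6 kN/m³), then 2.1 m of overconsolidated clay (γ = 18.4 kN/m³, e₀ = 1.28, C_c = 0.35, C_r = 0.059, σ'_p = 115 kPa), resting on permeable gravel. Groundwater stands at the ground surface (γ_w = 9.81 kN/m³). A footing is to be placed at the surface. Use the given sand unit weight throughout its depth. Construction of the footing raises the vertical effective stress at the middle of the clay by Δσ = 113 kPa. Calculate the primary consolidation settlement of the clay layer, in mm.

S_c ≈ 62 mm

Mid-depth of clay below the ground surface: z = 2.5 + 2.1/2 = 3.55 m.
Total vertical stress at mid-clay: σ_v = 17.6×2.5 + 18.4×1.05 = 63.32 kPa.
Pore pressure: u = 9.81×(3.55 − 0) = 34.825 kPa.
Initial effective stress: σ'_0 = σ_v − u = 63.32 − 34.825 = 28.495 kPa.
Final effective stress: σ'_f = 28.495 + 113 = 141.5 kPa.
σ'_f = 141.5 > σ'_p = 115 kPa, so the stress path crosses the preconsolidation pressure — recompression up to σ'_p, then virgin compression beyond:
S_c = H/(1+e₀)·[C_r·log₁₀(σ'_p/σ'_0) + C_c·log₁₀(σ'_f/σ'_p)]
    = 2.1/2.28 × [0.059×log₁₀(115/28.495) + 0.35×log₁₀(141.5/115)]
    = 0.92105 × [0.03575 + 0.031521] = 0.06196 m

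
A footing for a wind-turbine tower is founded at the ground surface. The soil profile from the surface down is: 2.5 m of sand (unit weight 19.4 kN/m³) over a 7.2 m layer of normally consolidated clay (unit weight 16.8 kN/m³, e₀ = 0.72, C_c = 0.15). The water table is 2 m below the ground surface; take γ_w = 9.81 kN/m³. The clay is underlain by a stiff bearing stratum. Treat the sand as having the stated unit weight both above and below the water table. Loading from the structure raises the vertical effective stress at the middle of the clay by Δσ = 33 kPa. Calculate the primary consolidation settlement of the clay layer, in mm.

S_c ≈ 107 mm

Mid-depth of clay below the ground surface: z = 2.5 + 7.2/2 = 6.1 m.
Total vertical stress at mid-clay: σ_v = 19.4×2.5 + 16.8×3.6 = 108.98 kPa.
Pore pressure: u = 9.81×(6.1 − 2) = 40.221 kPa.
Initial effective stress: σ'_0 = σ_v − u = 108.98 − 40.221 = 68.759 kPa.
Final effective stress: σ'_f = σ'_0 + Δσ = 68.759 + 33 = 101.76 kPa.
Normally consolidated clay, so the full stress increment lies on the virgin compression line:
S_c = C_c·H/(1+e₀)·log₁₀(σ'_f/σ'_0) = 0.15×7.2/(1+0.72)×log₁₀(101.76/68.759)
    = 0.62791 × 0.17025 = 0.1069 m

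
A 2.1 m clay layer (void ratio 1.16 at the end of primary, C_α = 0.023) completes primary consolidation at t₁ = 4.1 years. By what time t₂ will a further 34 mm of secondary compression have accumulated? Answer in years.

t₂ ≈ 136 years

S_s = C_α·H/(1+e_p)·log₁₀(t₂/t₁) ⇒ log₁₀(t₂/t₁) = S_s·(1+e_p)/(C_α·H).
log₁₀(t₂/t₁) = 0.034 × (1+1.16) / (0.023×2.1) = 1.52
t₂ = t₁ × 10^1.52 = 4.1 × 33.15 = 135.9 years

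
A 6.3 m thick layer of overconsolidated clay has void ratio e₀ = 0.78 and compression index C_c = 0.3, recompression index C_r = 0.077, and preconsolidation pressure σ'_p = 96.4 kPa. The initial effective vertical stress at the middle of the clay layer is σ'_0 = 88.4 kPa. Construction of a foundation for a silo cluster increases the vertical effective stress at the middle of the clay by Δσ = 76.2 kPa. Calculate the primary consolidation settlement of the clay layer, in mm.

S_c ≈ 257 mm

Final effective stress: σ'_f = 88.4 + 76.2 = 164.6 kPa.
σ'_f = 164.6 > σ'_p = 96.4 kPa, so the stress path crosses the preconsolidation pressure — recompression up to σ'_p, then virgin compression beyond:
S_c = H/(1+e₀)·[C_r·log₁₀(σ'_p/σ'_0) + C_c·log₁₀(σ'_f/σ'_p)]
    = 6.3/1.78 × [0.077×log₁₀(96.4/88.4) + 0.3×log₁₀(164.6/96.4)]
    = 3.5393 × [0.0028971 + 0.069706] = 0.257 m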